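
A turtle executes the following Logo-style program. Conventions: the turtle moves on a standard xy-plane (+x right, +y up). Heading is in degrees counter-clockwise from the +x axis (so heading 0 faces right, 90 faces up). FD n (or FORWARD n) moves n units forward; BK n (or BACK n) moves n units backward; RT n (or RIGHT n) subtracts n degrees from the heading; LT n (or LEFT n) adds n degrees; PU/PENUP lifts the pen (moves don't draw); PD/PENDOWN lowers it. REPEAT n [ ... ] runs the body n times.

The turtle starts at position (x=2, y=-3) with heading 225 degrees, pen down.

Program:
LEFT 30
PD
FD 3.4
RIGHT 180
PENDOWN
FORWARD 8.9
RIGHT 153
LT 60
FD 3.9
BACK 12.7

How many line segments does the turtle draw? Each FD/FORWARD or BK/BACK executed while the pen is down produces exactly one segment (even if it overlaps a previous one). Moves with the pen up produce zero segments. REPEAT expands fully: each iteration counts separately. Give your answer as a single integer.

Executing turtle program step by step:
Start: pos=(2,-3), heading=225, pen down
LT 30: heading 225 -> 255
PD: pen down
FD 3.4: (2,-3) -> (1.12,-6.284) [heading=255, draw]
RT 180: heading 255 -> 75
PD: pen down
FD 8.9: (1.12,-6.284) -> (3.424,2.313) [heading=75, draw]
RT 153: heading 75 -> 282
LT 60: heading 282 -> 342
FD 3.9: (3.424,2.313) -> (7.133,1.107) [heading=342, draw]
BK 12.7: (7.133,1.107) -> (-4.946,5.032) [heading=342, draw]
Final: pos=(-4.946,5.032), heading=342, 4 segment(s) drawn
Segments drawn: 4

Answer: 4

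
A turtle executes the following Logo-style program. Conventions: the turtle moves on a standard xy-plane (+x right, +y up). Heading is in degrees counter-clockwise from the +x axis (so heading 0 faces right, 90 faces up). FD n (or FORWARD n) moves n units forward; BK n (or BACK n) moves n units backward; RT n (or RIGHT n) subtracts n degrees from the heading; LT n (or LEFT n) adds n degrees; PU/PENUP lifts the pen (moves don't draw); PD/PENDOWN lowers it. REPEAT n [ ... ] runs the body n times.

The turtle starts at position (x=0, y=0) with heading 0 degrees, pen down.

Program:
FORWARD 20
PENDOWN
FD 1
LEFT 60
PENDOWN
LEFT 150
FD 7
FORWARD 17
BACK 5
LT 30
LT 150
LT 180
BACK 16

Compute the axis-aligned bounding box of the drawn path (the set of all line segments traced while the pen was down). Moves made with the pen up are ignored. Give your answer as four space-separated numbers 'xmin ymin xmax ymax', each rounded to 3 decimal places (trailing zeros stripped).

Answer: 0 -12 21 0

Derivation:
Executing turtle program step by step:
Start: pos=(0,0), heading=0, pen down
FD 20: (0,0) -> (20,0) [heading=0, draw]
PD: pen down
FD 1: (20,0) -> (21,0) [heading=0, draw]
LT 60: heading 0 -> 60
PD: pen down
LT 150: heading 60 -> 210
FD 7: (21,0) -> (14.938,-3.5) [heading=210, draw]
FD 17: (14.938,-3.5) -> (0.215,-12) [heading=210, draw]
BK 5: (0.215,-12) -> (4.546,-9.5) [heading=210, draw]
LT 30: heading 210 -> 240
LT 150: heading 240 -> 30
LT 180: heading 30 -> 210
BK 16: (4.546,-9.5) -> (18.402,-1.5) [heading=210, draw]
Final: pos=(18.402,-1.5), heading=210, 6 segment(s) drawn

Segment endpoints: x in {0, 0.215, 4.546, 14.938, 18.402, 20, 21}, y in {-12, -9.5, -3.5, -1.5, 0}
xmin=0, ymin=-12, xmax=21, ymax=0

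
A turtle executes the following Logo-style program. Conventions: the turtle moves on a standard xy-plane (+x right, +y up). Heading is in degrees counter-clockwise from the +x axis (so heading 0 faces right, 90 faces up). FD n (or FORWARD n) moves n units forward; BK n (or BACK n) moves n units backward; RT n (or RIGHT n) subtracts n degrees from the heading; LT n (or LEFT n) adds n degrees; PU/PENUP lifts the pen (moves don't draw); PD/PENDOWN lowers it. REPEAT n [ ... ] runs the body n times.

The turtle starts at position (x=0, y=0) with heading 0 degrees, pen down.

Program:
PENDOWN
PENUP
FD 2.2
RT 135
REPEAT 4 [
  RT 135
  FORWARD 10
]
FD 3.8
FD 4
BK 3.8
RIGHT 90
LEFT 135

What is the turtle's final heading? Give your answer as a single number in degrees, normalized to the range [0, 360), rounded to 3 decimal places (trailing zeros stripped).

Executing turtle program step by step:
Start: pos=(0,0), heading=0, pen down
PD: pen down
PU: pen up
FD 2.2: (0,0) -> (2.2,0) [heading=0, move]
RT 135: heading 0 -> 225
REPEAT 4 [
  -- iteration 1/4 --
  RT 135: heading 225 -> 90
  FD 10: (2.2,0) -> (2.2,10) [heading=90, move]
  -- iteration 2/4 --
  RT 135: heading 90 -> 315
  FD 10: (2.2,10) -> (9.271,2.929) [heading=315, move]
  -- iteration 3/4 --
  RT 135: heading 315 -> 180
  FD 10: (9.271,2.929) -> (-0.729,2.929) [heading=180, move]
  -- iteration 4/4 --
  RT 135: heading 180 -> 45
  FD 10: (-0.729,2.929) -> (6.342,10) [heading=45, move]
]
FD 3.8: (6.342,10) -> (9.029,12.687) [heading=45, move]
FD 4: (9.029,12.687) -> (11.858,15.515) [heading=45, move]
BK 3.8: (11.858,15.515) -> (9.171,12.828) [heading=45, move]
RT 90: heading 45 -> 315
LT 135: heading 315 -> 90
Final: pos=(9.171,12.828), heading=90, 0 segment(s) drawn

Answer: 90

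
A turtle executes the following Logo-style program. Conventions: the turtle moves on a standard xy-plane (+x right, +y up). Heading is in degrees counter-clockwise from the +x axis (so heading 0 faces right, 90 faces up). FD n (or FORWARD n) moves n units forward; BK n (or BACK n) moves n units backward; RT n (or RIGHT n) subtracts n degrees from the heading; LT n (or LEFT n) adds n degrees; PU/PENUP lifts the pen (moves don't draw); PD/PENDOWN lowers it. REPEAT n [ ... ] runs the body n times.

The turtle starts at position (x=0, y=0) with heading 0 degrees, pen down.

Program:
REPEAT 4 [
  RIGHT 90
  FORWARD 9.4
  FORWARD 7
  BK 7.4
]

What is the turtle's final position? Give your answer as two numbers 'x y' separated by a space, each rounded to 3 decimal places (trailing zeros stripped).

Answer: 0 0

Derivation:
Executing turtle program step by step:
Start: pos=(0,0), heading=0, pen down
REPEAT 4 [
  -- iteration 1/4 --
  RT 90: heading 0 -> 270
  FD 9.4: (0,0) -> (0,-9.4) [heading=270, draw]
  FD 7: (0,-9.4) -> (0,-16.4) [heading=270, draw]
  BK 7.4: (0,-16.4) -> (0,-9) [heading=270, draw]
  -- iteration 2/4 --
  RT 90: heading 270 -> 180
  FD 9.4: (0,-9) -> (-9.4,-9) [heading=180, draw]
  FD 7: (-9.4,-9) -> (-16.4,-9) [heading=180, draw]
  BK 7.4: (-16.4,-9) -> (-9,-9) [heading=180, draw]
  -- iteration 3/4 --
  RT 90: heading 180 -> 90
  FD 9.4: (-9,-9) -> (-9,0.4) [heading=90, draw]
  FD 7: (-9,0.4) -> (-9,7.4) [heading=90, draw]
  BK 7.4: (-9,7.4) -> (-9,0) [heading=90, draw]
  -- iteration 4/4 --
  RT 90: heading 90 -> 0
  FD 9.4: (-9,0) -> (0.4,0) [heading=0, draw]
  FD 7: (0.4,0) -> (7.4,0) [heading=0, draw]
  BK 7.4: (7.4,0) -> (0,0) [heading=0, draw]
]
Final: pos=(0,0), heading=0, 12 segment(s) drawn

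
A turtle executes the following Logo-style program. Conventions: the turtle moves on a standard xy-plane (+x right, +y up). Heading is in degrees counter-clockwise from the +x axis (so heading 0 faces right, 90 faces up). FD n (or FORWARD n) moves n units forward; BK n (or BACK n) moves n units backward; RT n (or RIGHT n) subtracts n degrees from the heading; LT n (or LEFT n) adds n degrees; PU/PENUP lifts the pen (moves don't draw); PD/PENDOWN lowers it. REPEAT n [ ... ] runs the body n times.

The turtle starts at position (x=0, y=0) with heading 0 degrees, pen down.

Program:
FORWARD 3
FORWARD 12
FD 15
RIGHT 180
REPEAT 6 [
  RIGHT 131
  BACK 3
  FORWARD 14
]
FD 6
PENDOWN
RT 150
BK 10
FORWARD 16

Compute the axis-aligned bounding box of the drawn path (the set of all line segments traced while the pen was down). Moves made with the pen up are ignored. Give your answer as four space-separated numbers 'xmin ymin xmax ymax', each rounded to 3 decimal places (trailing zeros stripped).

Answer: 0 -6.278 41.364 17.871

Derivation:
Executing turtle program step by step:
Start: pos=(0,0), heading=0, pen down
FD 3: (0,0) -> (3,0) [heading=0, draw]
FD 12: (3,0) -> (15,0) [heading=0, draw]
FD 15: (15,0) -> (30,0) [heading=0, draw]
RT 180: heading 0 -> 180
REPEAT 6 [
  -- iteration 1/6 --
  RT 131: heading 180 -> 49
  BK 3: (30,0) -> (28.032,-2.264) [heading=49, draw]
  FD 14: (28.032,-2.264) -> (37.217,8.302) [heading=49, draw]
  -- iteration 2/6 --
  RT 131: heading 49 -> 278
  BK 3: (37.217,8.302) -> (36.799,11.273) [heading=278, draw]
  FD 14: (36.799,11.273) -> (38.748,-2.591) [heading=278, draw]
  -- iteration 3/6 --
  RT 131: heading 278 -> 147
  BK 3: (38.748,-2.591) -> (41.264,-4.225) [heading=147, draw]
  FD 14: (41.264,-4.225) -> (29.522,3.4) [heading=147, draw]
  -- iteration 4/6 --
  RT 131: heading 147 -> 16
  BK 3: (29.522,3.4) -> (26.638,2.573) [heading=16, draw]
  FD 14: (26.638,2.573) -> (40.096,6.432) [heading=16, draw]
  -- iteration 5/6 --
  RT 131: heading 16 -> 245
  BK 3: (40.096,6.432) -> (41.364,9.151) [heading=245, draw]
  FD 14: (41.364,9.151) -> (35.447,-3.537) [heading=245, draw]
  -- iteration 6/6 --
  RT 131: heading 245 -> 114
  BK 3: (35.447,-3.537) -> (36.667,-6.278) [heading=114, draw]
  FD 14: (36.667,-6.278) -> (30.973,6.512) [heading=114, draw]
]
FD 6: (30.973,6.512) -> (28.533,11.993) [heading=114, draw]
PD: pen down
RT 150: heading 114 -> 324
BK 10: (28.533,11.993) -> (20.443,17.871) [heading=324, draw]
FD 16: (20.443,17.871) -> (33.387,8.466) [heading=324, draw]
Final: pos=(33.387,8.466), heading=324, 18 segment(s) drawn

Segment endpoints: x in {0, 3, 15, 20.443, 26.638, 28.032, 28.533, 29.522, 30, 30.973, 33.387, 35.447, 36.667, 36.799, 37.217, 38.748, 40.096, 41.264, 41.364}, y in {-6.278, -4.225, -3.537, -2.591, -2.264, 0, 2.573, 3.4, 6.432, 6.512, 8.302, 8.466, 9.151, 11.273, 11.993, 17.871}
xmin=0, ymin=-6.278, xmax=41.364, ymax=17.871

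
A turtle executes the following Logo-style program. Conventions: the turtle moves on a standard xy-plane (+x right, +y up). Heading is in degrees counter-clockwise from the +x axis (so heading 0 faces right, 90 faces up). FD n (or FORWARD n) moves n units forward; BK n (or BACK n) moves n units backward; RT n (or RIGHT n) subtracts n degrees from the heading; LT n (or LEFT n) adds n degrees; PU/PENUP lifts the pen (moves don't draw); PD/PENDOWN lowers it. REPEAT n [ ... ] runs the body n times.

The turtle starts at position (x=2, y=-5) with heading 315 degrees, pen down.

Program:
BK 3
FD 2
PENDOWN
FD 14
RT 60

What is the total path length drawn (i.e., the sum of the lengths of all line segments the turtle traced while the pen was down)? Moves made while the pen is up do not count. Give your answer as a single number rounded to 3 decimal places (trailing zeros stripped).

Answer: 19

Derivation:
Executing turtle program step by step:
Start: pos=(2,-5), heading=315, pen down
BK 3: (2,-5) -> (-0.121,-2.879) [heading=315, draw]
FD 2: (-0.121,-2.879) -> (1.293,-4.293) [heading=315, draw]
PD: pen down
FD 14: (1.293,-4.293) -> (11.192,-14.192) [heading=315, draw]
RT 60: heading 315 -> 255
Final: pos=(11.192,-14.192), heading=255, 3 segment(s) drawn

Segment lengths:
  seg 1: (2,-5) -> (-0.121,-2.879), length = 3
  seg 2: (-0.121,-2.879) -> (1.293,-4.293), length = 2
  seg 3: (1.293,-4.293) -> (11.192,-14.192), length = 14
Total = 19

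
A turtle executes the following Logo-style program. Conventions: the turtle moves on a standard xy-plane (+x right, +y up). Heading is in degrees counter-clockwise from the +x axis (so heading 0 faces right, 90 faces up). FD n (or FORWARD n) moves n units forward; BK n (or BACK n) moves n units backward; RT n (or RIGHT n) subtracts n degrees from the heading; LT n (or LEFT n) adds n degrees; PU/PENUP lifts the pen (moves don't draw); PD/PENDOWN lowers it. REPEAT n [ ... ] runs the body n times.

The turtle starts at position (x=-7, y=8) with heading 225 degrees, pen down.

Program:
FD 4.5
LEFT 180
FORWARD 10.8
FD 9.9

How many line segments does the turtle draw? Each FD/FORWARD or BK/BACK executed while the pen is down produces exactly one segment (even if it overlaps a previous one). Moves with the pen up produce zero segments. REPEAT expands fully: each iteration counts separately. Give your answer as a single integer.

Answer: 3

Derivation:
Executing turtle program step by step:
Start: pos=(-7,8), heading=225, pen down
FD 4.5: (-7,8) -> (-10.182,4.818) [heading=225, draw]
LT 180: heading 225 -> 45
FD 10.8: (-10.182,4.818) -> (-2.545,12.455) [heading=45, draw]
FD 9.9: (-2.545,12.455) -> (4.455,19.455) [heading=45, draw]
Final: pos=(4.455,19.455), heading=45, 3 segment(s) drawn
Segments drawn: 3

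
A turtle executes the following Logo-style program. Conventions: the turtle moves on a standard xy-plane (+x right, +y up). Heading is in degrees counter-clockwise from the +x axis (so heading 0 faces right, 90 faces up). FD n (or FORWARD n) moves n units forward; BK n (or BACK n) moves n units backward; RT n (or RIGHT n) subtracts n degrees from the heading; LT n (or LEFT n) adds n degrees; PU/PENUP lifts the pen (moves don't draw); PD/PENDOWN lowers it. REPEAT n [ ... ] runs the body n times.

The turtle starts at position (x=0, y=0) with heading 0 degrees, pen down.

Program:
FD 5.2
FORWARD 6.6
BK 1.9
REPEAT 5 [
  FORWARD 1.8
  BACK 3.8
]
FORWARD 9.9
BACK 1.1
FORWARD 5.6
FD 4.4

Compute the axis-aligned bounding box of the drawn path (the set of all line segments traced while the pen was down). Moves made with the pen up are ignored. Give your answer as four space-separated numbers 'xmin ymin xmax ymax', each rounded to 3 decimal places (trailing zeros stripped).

Answer: -0.1 0 18.7 0

Derivation:
Executing turtle program step by step:
Start: pos=(0,0), heading=0, pen down
FD 5.2: (0,0) -> (5.2,0) [heading=0, draw]
FD 6.6: (5.2,0) -> (11.8,0) [heading=0, draw]
BK 1.9: (11.8,0) -> (9.9,0) [heading=0, draw]
REPEAT 5 [
  -- iteration 1/5 --
  FD 1.8: (9.9,0) -> (11.7,0) [heading=0, draw]
  BK 3.8: (11.7,0) -> (7.9,0) [heading=0, draw]
  -- iteration 2/5 --
  FD 1.8: (7.9,0) -> (9.7,0) [heading=0, draw]
  BK 3.8: (9.7,0) -> (5.9,0) [heading=0, draw]
  -- iteration 3/5 --
  FD 1.8: (5.9,0) -> (7.7,0) [heading=0, draw]
  BK 3.8: (7.7,0) -> (3.9,0) [heading=0, draw]
  -- iteration 4/5 --
  FD 1.8: (3.9,0) -> (5.7,0) [heading=0, draw]
  BK 3.8: (5.7,0) -> (1.9,0) [heading=0, draw]
  -- iteration 5/5 --
  FD 1.8: (1.9,0) -> (3.7,0) [heading=0, draw]
  BK 3.8: (3.7,0) -> (-0.1,0) [heading=0, draw]
]
FD 9.9: (-0.1,0) -> (9.8,0) [heading=0, draw]
BK 1.1: (9.8,0) -> (8.7,0) [heading=0, draw]
FD 5.6: (8.7,0) -> (14.3,0) [heading=0, draw]
FD 4.4: (14.3,0) -> (18.7,0) [heading=0, draw]
Final: pos=(18.7,0), heading=0, 17 segment(s) drawn

Segment endpoints: x in {-0.1, 0, 1.9, 3.7, 3.9, 5.2, 5.7, 5.9, 7.7, 7.9, 8.7, 9.7, 9.8, 9.9, 11.7, 11.8, 14.3, 18.7}, y in {0}
xmin=-0.1, ymin=0, xmax=18.7, ymax=0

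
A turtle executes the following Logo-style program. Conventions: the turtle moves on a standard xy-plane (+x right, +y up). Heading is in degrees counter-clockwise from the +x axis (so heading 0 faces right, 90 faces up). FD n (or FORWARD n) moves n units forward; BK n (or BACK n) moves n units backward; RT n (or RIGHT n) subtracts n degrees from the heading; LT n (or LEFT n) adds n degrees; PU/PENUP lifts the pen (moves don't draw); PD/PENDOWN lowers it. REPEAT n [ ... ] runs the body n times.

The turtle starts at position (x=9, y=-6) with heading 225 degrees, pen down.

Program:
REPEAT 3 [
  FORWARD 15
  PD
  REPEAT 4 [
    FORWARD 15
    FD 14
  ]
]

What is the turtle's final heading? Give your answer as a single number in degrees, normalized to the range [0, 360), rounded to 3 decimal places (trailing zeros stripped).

Executing turtle program step by step:
Start: pos=(9,-6), heading=225, pen down
REPEAT 3 [
  -- iteration 1/3 --
  FD 15: (9,-6) -> (-1.607,-16.607) [heading=225, draw]
  PD: pen down
  REPEAT 4 [
    -- iteration 1/4 --
    FD 15: (-1.607,-16.607) -> (-12.213,-27.213) [heading=225, draw]
    FD 14: (-12.213,-27.213) -> (-22.113,-37.113) [heading=225, draw]
    -- iteration 2/4 --
    FD 15: (-22.113,-37.113) -> (-32.719,-47.719) [heading=225, draw]
    FD 14: (-32.719,-47.719) -> (-42.619,-57.619) [heading=225, draw]
    -- iteration 3/4 --
    FD 15: (-42.619,-57.619) -> (-53.225,-68.225) [heading=225, draw]
    FD 14: (-53.225,-68.225) -> (-63.125,-78.125) [heading=225, draw]
    -- iteration 4/4 --
    FD 15: (-63.125,-78.125) -> (-73.731,-88.731) [heading=225, draw]
    FD 14: (-73.731,-88.731) -> (-83.631,-98.631) [heading=225, draw]
  ]
  -- iteration 2/3 --
  FD 15: (-83.631,-98.631) -> (-94.238,-109.238) [heading=225, draw]
  PD: pen down
  REPEAT 4 [
    -- iteration 1/4 --
    FD 15: (-94.238,-109.238) -> (-104.844,-119.844) [heading=225, draw]
    FD 14: (-104.844,-119.844) -> (-114.744,-129.744) [heading=225, draw]
    -- iteration 2/4 --
    FD 15: (-114.744,-129.744) -> (-125.35,-140.35) [heading=225, draw]
    FD 14: (-125.35,-140.35) -> (-135.25,-150.25) [heading=225, draw]
    -- iteration 3/4 --
    FD 15: (-135.25,-150.25) -> (-145.856,-160.856) [heading=225, draw]
    FD 14: (-145.856,-160.856) -> (-155.756,-170.756) [heading=225, draw]
    -- iteration 4/4 --
    FD 15: (-155.756,-170.756) -> (-166.362,-181.362) [heading=225, draw]
    FD 14: (-166.362,-181.362) -> (-176.262,-191.262) [heading=225, draw]
  ]
  -- iteration 3/3 --
  FD 15: (-176.262,-191.262) -> (-186.869,-201.869) [heading=225, draw]
  PD: pen down
  REPEAT 4 [
    -- iteration 1/4 --
    FD 15: (-186.869,-201.869) -> (-197.475,-212.475) [heading=225, draw]
    FD 14: (-197.475,-212.475) -> (-207.375,-222.375) [heading=225, draw]
    -- iteration 2/4 --
    FD 15: (-207.375,-222.375) -> (-217.981,-232.981) [heading=225, draw]
    FD 14: (-217.981,-232.981) -> (-227.881,-242.881) [heading=225, draw]
    -- iteration 3/4 --
    FD 15: (-227.881,-242.881) -> (-238.487,-253.487) [heading=225, draw]
    FD 14: (-238.487,-253.487) -> (-248.387,-263.387) [heading=225, draw]
    -- iteration 4/4 --
    FD 15: (-248.387,-263.387) -> (-258.993,-273.993) [heading=225, draw]
    FD 14: (-258.993,-273.993) -> (-268.893,-283.893) [heading=225, draw]
  ]
]
Final: pos=(-268.893,-283.893), heading=225, 27 segment(s) drawn

Answer: 225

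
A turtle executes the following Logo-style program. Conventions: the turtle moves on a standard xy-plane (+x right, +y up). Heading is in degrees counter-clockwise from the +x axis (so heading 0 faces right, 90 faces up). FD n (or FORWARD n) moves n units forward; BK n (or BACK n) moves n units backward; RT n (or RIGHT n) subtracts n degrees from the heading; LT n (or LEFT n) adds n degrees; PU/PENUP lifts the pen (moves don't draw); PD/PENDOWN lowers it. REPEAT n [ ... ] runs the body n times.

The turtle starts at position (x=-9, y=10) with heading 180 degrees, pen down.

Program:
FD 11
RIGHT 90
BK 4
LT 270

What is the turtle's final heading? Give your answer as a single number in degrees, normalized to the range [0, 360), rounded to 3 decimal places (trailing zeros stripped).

Executing turtle program step by step:
Start: pos=(-9,10), heading=180, pen down
FD 11: (-9,10) -> (-20,10) [heading=180, draw]
RT 90: heading 180 -> 90
BK 4: (-20,10) -> (-20,6) [heading=90, draw]
LT 270: heading 90 -> 0
Final: pos=(-20,6), heading=0, 2 segment(s) drawn

Answer: 0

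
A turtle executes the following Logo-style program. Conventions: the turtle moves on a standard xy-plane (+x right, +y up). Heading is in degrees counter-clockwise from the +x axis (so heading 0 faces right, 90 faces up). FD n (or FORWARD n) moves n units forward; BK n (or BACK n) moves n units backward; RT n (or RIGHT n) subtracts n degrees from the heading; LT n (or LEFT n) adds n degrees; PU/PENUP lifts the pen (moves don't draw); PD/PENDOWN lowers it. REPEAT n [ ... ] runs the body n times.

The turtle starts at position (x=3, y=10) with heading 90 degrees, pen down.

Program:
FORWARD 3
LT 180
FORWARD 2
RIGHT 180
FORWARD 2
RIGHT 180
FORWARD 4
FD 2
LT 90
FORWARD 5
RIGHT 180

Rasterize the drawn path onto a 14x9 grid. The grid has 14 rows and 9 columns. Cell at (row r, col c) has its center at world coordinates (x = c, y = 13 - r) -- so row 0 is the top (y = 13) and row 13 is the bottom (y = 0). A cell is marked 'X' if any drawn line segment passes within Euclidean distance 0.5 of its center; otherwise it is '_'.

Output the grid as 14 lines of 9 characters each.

Answer: ___X_____
___X_____
___X_____
___X_____
___X_____
___X_____
___XXXXXX
_________
_________
_________
_________
_________
_________
_________

Derivation:
Segment 0: (3,10) -> (3,13)
Segment 1: (3,13) -> (3,11)
Segment 2: (3,11) -> (3,13)
Segment 3: (3,13) -> (3,9)
Segment 4: (3,9) -> (3,7)
Segment 5: (3,7) -> (8,7)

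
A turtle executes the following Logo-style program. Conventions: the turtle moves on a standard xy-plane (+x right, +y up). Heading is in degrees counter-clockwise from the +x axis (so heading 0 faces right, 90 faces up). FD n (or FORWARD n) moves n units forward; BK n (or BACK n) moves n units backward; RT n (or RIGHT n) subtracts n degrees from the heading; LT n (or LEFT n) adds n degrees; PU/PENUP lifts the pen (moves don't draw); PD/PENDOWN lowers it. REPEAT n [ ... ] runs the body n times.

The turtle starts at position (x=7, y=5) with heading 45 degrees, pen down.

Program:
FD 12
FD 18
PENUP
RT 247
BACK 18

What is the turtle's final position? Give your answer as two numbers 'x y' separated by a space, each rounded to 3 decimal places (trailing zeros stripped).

Answer: 44.903 19.47

Derivation:
Executing turtle program step by step:
Start: pos=(7,5), heading=45, pen down
FD 12: (7,5) -> (15.485,13.485) [heading=45, draw]
FD 18: (15.485,13.485) -> (28.213,26.213) [heading=45, draw]
PU: pen up
RT 247: heading 45 -> 158
BK 18: (28.213,26.213) -> (44.903,19.47) [heading=158, move]
Final: pos=(44.903,19.47), heading=158, 2 segment(s) drawn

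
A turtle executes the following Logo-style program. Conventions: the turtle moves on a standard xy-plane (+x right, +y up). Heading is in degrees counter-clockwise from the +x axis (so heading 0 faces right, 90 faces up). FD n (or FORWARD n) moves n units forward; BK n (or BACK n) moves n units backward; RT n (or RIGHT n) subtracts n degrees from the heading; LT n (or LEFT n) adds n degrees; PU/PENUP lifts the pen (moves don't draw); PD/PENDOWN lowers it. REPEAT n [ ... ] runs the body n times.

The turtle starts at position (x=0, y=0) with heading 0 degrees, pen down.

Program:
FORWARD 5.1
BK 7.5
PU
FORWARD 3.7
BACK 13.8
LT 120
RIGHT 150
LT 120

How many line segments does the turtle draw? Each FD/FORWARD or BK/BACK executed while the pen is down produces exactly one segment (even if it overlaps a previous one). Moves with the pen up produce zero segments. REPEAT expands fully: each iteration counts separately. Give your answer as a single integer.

Answer: 2

Derivation:
Executing turtle program step by step:
Start: pos=(0,0), heading=0, pen down
FD 5.1: (0,0) -> (5.1,0) [heading=0, draw]
BK 7.5: (5.1,0) -> (-2.4,0) [heading=0, draw]
PU: pen up
FD 3.7: (-2.4,0) -> (1.3,0) [heading=0, move]
BK 13.8: (1.3,0) -> (-12.5,0) [heading=0, move]
LT 120: heading 0 -> 120
RT 150: heading 120 -> 330
LT 120: heading 330 -> 90
Final: pos=(-12.5,0), heading=90, 2 segment(s) drawn
Segments drawn: 2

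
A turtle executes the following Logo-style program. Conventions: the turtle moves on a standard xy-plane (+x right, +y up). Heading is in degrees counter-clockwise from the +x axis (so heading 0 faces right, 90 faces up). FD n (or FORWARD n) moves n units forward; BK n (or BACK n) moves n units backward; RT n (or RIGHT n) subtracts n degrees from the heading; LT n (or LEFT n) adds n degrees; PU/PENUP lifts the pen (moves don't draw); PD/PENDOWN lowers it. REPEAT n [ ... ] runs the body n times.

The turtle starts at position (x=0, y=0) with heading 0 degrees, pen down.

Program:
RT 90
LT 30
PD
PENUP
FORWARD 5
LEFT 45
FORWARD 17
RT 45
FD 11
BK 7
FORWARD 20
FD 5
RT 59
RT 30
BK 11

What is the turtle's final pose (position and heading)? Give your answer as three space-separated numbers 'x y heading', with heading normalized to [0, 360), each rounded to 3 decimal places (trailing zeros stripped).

Answer: 42.85 -28.179 211

Derivation:
Executing turtle program step by step:
Start: pos=(0,0), heading=0, pen down
RT 90: heading 0 -> 270
LT 30: heading 270 -> 300
PD: pen down
PU: pen up
FD 5: (0,0) -> (2.5,-4.33) [heading=300, move]
LT 45: heading 300 -> 345
FD 17: (2.5,-4.33) -> (18.921,-8.73) [heading=345, move]
RT 45: heading 345 -> 300
FD 11: (18.921,-8.73) -> (24.421,-18.256) [heading=300, move]
BK 7: (24.421,-18.256) -> (20.921,-12.194) [heading=300, move]
FD 20: (20.921,-12.194) -> (30.921,-29.515) [heading=300, move]
FD 5: (30.921,-29.515) -> (33.421,-33.845) [heading=300, move]
RT 59: heading 300 -> 241
RT 30: heading 241 -> 211
BK 11: (33.421,-33.845) -> (42.85,-28.179) [heading=211, move]
Final: pos=(42.85,-28.179), heading=211, 0 segment(s) drawn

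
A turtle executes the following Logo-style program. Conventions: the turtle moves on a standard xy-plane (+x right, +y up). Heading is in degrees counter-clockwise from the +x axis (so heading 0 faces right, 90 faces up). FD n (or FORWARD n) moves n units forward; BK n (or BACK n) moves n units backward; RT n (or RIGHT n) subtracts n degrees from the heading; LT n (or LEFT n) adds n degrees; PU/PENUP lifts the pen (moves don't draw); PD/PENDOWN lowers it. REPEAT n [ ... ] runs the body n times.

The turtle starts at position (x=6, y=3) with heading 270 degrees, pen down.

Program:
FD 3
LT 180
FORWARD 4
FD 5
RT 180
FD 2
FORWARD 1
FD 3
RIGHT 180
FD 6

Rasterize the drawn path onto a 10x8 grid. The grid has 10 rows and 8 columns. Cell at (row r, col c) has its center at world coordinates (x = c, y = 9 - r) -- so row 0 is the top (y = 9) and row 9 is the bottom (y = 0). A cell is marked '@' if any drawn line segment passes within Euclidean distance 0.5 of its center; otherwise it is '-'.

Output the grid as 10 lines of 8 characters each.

Answer: ------@-
------@-
------@-
------@-
------@-
------@-
------@-
------@-
------@-
------@-

Derivation:
Segment 0: (6,3) -> (6,0)
Segment 1: (6,0) -> (6,4)
Segment 2: (6,4) -> (6,9)
Segment 3: (6,9) -> (6,7)
Segment 4: (6,7) -> (6,6)
Segment 5: (6,6) -> (6,3)
Segment 6: (6,3) -> (6,9)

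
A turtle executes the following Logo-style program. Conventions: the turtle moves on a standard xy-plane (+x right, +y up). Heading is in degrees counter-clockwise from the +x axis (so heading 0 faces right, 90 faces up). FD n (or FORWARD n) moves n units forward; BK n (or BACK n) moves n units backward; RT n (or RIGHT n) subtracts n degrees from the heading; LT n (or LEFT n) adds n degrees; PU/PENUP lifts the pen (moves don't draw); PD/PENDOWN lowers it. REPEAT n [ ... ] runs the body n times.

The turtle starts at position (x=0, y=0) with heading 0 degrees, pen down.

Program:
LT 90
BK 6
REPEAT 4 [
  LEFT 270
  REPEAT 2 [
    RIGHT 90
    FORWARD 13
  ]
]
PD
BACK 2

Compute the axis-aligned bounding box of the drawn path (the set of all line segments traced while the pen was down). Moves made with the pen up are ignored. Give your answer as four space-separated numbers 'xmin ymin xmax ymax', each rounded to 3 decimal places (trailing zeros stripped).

Answer: -13 -32 13 0

Derivation:
Executing turtle program step by step:
Start: pos=(0,0), heading=0, pen down
LT 90: heading 0 -> 90
BK 6: (0,0) -> (0,-6) [heading=90, draw]
REPEAT 4 [
  -- iteration 1/4 --
  LT 270: heading 90 -> 0
  REPEAT 2 [
    -- iteration 1/2 --
    RT 90: heading 0 -> 270
    FD 13: (0,-6) -> (0,-19) [heading=270, draw]
    -- iteration 2/2 --
    RT 90: heading 270 -> 180
    FD 13: (0,-19) -> (-13,-19) [heading=180, draw]
  ]
  -- iteration 2/4 --
  LT 270: heading 180 -> 90
  REPEAT 2 [
    -- iteration 1/2 --
    RT 90: heading 90 -> 0
    FD 13: (-13,-19) -> (0,-19) [heading=0, draw]
    -- iteration 2/2 --
    RT 90: heading 0 -> 270
    FD 13: (0,-19) -> (0,-32) [heading=270, draw]
  ]
  -- iteration 3/4 --
  LT 270: heading 270 -> 180
  REPEAT 2 [
    -- iteration 1/2 --
    RT 90: heading 180 -> 90
    FD 13: (0,-32) -> (0,-19) [heading=90, draw]
    -- iteration 2/2 --
    RT 90: heading 90 -> 0
    FD 13: (0,-19) -> (13,-19) [heading=0, draw]
  ]
  -- iteration 4/4 --
  LT 270: heading 0 -> 270
  REPEAT 2 [
    -- iteration 1/2 --
    RT 90: heading 270 -> 180
    FD 13: (13,-19) -> (0,-19) [heading=180, draw]
    -- iteration 2/2 --
    RT 90: heading 180 -> 90
    FD 13: (0,-19) -> (0,-6) [heading=90, draw]
  ]
]
PD: pen down
BK 2: (0,-6) -> (0,-8) [heading=90, draw]
Final: pos=(0,-8), heading=90, 10 segment(s) drawn

Segment endpoints: x in {-13, 0, 0, 0, 0, 0, 0, 0, 0, 0, 13}, y in {-32, -19, -19, -8, -6, 0}
xmin=-13, ymin=-32, xmax=13, ymax=0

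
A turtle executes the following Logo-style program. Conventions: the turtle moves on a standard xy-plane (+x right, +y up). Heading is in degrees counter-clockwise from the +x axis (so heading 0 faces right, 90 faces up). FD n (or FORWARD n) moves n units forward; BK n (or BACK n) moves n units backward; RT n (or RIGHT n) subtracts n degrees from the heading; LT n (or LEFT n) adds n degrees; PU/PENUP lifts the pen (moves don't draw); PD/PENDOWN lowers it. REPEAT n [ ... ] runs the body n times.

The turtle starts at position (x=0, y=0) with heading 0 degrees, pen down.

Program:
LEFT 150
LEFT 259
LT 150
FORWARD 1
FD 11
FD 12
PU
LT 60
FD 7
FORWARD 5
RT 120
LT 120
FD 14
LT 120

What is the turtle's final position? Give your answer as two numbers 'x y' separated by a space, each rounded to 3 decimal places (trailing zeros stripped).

Answer: -27.653 -33.336

Derivation:
Executing turtle program step by step:
Start: pos=(0,0), heading=0, pen down
LT 150: heading 0 -> 150
LT 259: heading 150 -> 49
LT 150: heading 49 -> 199
FD 1: (0,0) -> (-0.946,-0.326) [heading=199, draw]
FD 11: (-0.946,-0.326) -> (-11.346,-3.907) [heading=199, draw]
FD 12: (-11.346,-3.907) -> (-22.692,-7.814) [heading=199, draw]
PU: pen up
LT 60: heading 199 -> 259
FD 7: (-22.692,-7.814) -> (-24.028,-14.685) [heading=259, move]
FD 5: (-24.028,-14.685) -> (-24.982,-19.593) [heading=259, move]
RT 120: heading 259 -> 139
LT 120: heading 139 -> 259
FD 14: (-24.982,-19.593) -> (-27.653,-33.336) [heading=259, move]
LT 120: heading 259 -> 19
Final: pos=(-27.653,-33.336), heading=19, 3 segment(s) drawn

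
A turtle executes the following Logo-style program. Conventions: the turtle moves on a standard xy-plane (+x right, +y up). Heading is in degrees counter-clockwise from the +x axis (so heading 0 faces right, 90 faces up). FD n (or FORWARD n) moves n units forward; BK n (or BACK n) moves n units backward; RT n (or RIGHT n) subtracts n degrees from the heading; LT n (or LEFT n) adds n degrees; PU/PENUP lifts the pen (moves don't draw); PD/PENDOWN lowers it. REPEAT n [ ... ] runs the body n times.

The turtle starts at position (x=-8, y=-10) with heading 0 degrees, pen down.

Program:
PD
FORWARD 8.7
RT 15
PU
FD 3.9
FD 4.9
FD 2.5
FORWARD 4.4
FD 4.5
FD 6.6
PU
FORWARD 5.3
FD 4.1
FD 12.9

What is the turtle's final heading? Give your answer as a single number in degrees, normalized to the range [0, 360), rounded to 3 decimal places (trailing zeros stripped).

Executing turtle program step by step:
Start: pos=(-8,-10), heading=0, pen down
PD: pen down
FD 8.7: (-8,-10) -> (0.7,-10) [heading=0, draw]
RT 15: heading 0 -> 345
PU: pen up
FD 3.9: (0.7,-10) -> (4.467,-11.009) [heading=345, move]
FD 4.9: (4.467,-11.009) -> (9.2,-12.278) [heading=345, move]
FD 2.5: (9.2,-12.278) -> (11.615,-12.925) [heading=345, move]
FD 4.4: (11.615,-12.925) -> (15.865,-14.063) [heading=345, move]
FD 4.5: (15.865,-14.063) -> (20.212,-15.228) [heading=345, move]
FD 6.6: (20.212,-15.228) -> (26.587,-16.936) [heading=345, move]
PU: pen up
FD 5.3: (26.587,-16.936) -> (31.706,-18.308) [heading=345, move]
FD 4.1: (31.706,-18.308) -> (35.667,-19.369) [heading=345, move]
FD 12.9: (35.667,-19.369) -> (48.127,-22.708) [heading=345, move]
Final: pos=(48.127,-22.708), heading=345, 1 segment(s) drawn

Answer: 345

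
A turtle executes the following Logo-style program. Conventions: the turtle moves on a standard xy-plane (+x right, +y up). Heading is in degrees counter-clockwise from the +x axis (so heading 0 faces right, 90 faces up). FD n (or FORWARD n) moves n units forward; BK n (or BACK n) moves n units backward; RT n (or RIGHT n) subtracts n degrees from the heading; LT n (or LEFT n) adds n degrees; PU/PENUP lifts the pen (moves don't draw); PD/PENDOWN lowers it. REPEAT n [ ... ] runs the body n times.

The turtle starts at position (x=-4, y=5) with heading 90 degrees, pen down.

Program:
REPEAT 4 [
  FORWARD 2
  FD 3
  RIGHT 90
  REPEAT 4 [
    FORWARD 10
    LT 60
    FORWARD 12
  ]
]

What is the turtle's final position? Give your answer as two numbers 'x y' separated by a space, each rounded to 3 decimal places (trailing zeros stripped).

Answer: -36.151 14.328

Derivation:
Executing turtle program step by step:
Start: pos=(-4,5), heading=90, pen down
REPEAT 4 [
  -- iteration 1/4 --
  FD 2: (-4,5) -> (-4,7) [heading=90, draw]
  FD 3: (-4,7) -> (-4,10) [heading=90, draw]
  RT 90: heading 90 -> 0
  REPEAT 4 [
    -- iteration 1/4 --
    FD 10: (-4,10) -> (6,10) [heading=0, draw]
    LT 60: heading 0 -> 60
    FD 12: (6,10) -> (12,20.392) [heading=60, draw]
    -- iteration 2/4 --
    FD 10: (12,20.392) -> (17,29.053) [heading=60, draw]
    LT 60: heading 60 -> 120
    FD 12: (17,29.053) -> (11,39.445) [heading=120, draw]
    -- iteration 3/4 --
    FD 10: (11,39.445) -> (6,48.105) [heading=120, draw]
    LT 60: heading 120 -> 180
    FD 12: (6,48.105) -> (-6,48.105) [heading=180, draw]
    -- iteration 4/4 --
    FD 10: (-6,48.105) -> (-16,48.105) [heading=180, draw]
    LT 60: heading 180 -> 240
    FD 12: (-16,48.105) -> (-22,37.713) [heading=240, draw]
  ]
  -- iteration 2/4 --
  FD 2: (-22,37.713) -> (-23,35.981) [heading=240, draw]
  FD 3: (-23,35.981) -> (-24.5,33.383) [heading=240, draw]
  RT 90: heading 240 -> 150
  REPEAT 4 [
    -- iteration 1/4 --
    FD 10: (-24.5,33.383) -> (-33.16,38.383) [heading=150, draw]
    LT 60: heading 150 -> 210
    FD 12: (-33.16,38.383) -> (-43.553,32.383) [heading=210, draw]
    -- iteration 2/4 --
    FD 10: (-43.553,32.383) -> (-52.213,27.383) [heading=210, draw]
    LT 60: heading 210 -> 270
    FD 12: (-52.213,27.383) -> (-52.213,15.383) [heading=270, draw]
    -- iteration 3/4 --
    FD 10: (-52.213,15.383) -> (-52.213,5.383) [heading=270, draw]
    LT 60: heading 270 -> 330
    FD 12: (-52.213,5.383) -> (-41.821,-0.617) [heading=330, draw]
    -- iteration 4/4 --
    FD 10: (-41.821,-0.617) -> (-33.16,-5.617) [heading=330, draw]
    LT 60: heading 330 -> 30
    FD 12: (-33.16,-5.617) -> (-22.768,0.383) [heading=30, draw]
  ]
  -- iteration 3/4 --
  FD 2: (-22.768,0.383) -> (-21.036,1.383) [heading=30, draw]
  FD 3: (-21.036,1.383) -> (-18.438,2.883) [heading=30, draw]
  RT 90: heading 30 -> 300
  REPEAT 4 [
    -- iteration 1/4 --
    FD 10: (-18.438,2.883) -> (-13.438,-5.778) [heading=300, draw]
    LT 60: heading 300 -> 0
    FD 12: (-13.438,-5.778) -> (-1.438,-5.778) [heading=0, draw]
    -- iteration 2/4 --
    FD 10: (-1.438,-5.778) -> (8.562,-5.778) [heading=0, draw]
    LT 60: heading 0 -> 60
    FD 12: (8.562,-5.778) -> (14.562,4.615) [heading=60, draw]
    -- iteration 3/4 --
    FD 10: (14.562,4.615) -> (19.562,13.275) [heading=60, draw]
    LT 60: heading 60 -> 120
    FD 12: (19.562,13.275) -> (13.562,23.667) [heading=120, draw]
    -- iteration 4/4 --
    FD 10: (13.562,23.667) -> (8.562,32.328) [heading=120, draw]
    LT 60: heading 120 -> 180
    FD 12: (8.562,32.328) -> (-3.438,32.328) [heading=180, draw]
  ]
  -- iteration 4/4 --
  FD 2: (-3.438,32.328) -> (-5.438,32.328) [heading=180, draw]
  FD 3: (-5.438,32.328) -> (-8.438,32.328) [heading=180, draw]
  RT 90: heading 180 -> 90
  REPEAT 4 [
    -- iteration 1/4 --
    FD 10: (-8.438,32.328) -> (-8.438,42.328) [heading=90, draw]
    LT 60: heading 90 -> 150
    FD 12: (-8.438,42.328) -> (-18.83,48.328) [heading=150, draw]
    -- iteration 2/4 --
    FD 10: (-18.83,48.328) -> (-27.49,53.328) [heading=150, draw]
    LT 60: heading 150 -> 210
    FD 12: (-27.49,53.328) -> (-37.883,47.328) [heading=210, draw]
    -- iteration 3/4 --
    FD 10: (-37.883,47.328) -> (-46.543,42.328) [heading=210, draw]
    LT 60: heading 210 -> 270
    FD 12: (-46.543,42.328) -> (-46.543,30.328) [heading=270, draw]
    -- iteration 4/4 --
    FD 10: (-46.543,30.328) -> (-46.543,20.328) [heading=270, draw]
    LT 60: heading 270 -> 330
    FD 12: (-46.543,20.328) -> (-36.151,14.328) [heading=330, draw]
  ]
]
Final: pos=(-36.151,14.328), heading=330, 40 segment(s) drawn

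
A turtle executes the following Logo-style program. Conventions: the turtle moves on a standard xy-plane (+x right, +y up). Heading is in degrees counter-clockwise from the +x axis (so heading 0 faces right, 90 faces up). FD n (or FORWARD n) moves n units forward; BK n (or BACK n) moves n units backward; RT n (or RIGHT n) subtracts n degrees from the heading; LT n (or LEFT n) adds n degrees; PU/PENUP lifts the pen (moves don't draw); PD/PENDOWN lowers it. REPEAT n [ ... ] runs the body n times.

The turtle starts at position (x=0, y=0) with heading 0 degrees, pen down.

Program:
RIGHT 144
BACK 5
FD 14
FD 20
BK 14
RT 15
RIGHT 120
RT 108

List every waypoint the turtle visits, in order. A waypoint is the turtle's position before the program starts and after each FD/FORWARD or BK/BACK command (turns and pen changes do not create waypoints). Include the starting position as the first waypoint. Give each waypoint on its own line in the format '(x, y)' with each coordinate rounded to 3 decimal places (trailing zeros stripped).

Answer: (0, 0)
(4.045, 2.939)
(-7.281, -5.29)
(-23.461, -17.046)
(-12.135, -8.817)

Derivation:
Executing turtle program step by step:
Start: pos=(0,0), heading=0, pen down
RT 144: heading 0 -> 216
BK 5: (0,0) -> (4.045,2.939) [heading=216, draw]
FD 14: (4.045,2.939) -> (-7.281,-5.29) [heading=216, draw]
FD 20: (-7.281,-5.29) -> (-23.461,-17.046) [heading=216, draw]
BK 14: (-23.461,-17.046) -> (-12.135,-8.817) [heading=216, draw]
RT 15: heading 216 -> 201
RT 120: heading 201 -> 81
RT 108: heading 81 -> 333
Final: pos=(-12.135,-8.817), heading=333, 4 segment(s) drawn
Waypoints (5 total):
(0, 0)
(4.045, 2.939)
(-7.281, -5.29)
(-23.461, -17.046)
(-12.135, -8.817)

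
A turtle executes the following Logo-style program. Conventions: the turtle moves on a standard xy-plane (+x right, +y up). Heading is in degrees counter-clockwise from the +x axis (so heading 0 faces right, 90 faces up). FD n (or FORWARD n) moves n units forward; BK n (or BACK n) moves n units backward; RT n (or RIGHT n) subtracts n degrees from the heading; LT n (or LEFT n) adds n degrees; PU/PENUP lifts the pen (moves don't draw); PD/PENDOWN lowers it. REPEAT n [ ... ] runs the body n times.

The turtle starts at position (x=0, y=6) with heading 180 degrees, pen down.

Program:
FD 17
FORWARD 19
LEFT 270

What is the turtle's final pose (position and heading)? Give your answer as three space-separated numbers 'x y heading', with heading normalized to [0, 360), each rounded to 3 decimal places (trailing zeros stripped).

Executing turtle program step by step:
Start: pos=(0,6), heading=180, pen down
FD 17: (0,6) -> (-17,6) [heading=180, draw]
FD 19: (-17,6) -> (-36,6) [heading=180, draw]
LT 270: heading 180 -> 90
Final: pos=(-36,6), heading=90, 2 segment(s) drawn

Answer: -36 6 90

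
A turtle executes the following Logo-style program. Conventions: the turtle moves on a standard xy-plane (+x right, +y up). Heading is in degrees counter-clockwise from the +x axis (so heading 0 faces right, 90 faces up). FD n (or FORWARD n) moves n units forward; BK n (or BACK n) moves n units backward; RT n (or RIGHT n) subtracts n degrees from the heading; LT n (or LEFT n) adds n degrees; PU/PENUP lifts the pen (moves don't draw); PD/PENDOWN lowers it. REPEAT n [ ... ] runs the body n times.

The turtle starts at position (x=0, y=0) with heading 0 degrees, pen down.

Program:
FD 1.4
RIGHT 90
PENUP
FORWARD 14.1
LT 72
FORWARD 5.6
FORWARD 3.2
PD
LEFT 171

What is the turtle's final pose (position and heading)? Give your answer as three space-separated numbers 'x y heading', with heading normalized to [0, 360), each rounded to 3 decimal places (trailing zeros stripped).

Executing turtle program step by step:
Start: pos=(0,0), heading=0, pen down
FD 1.4: (0,0) -> (1.4,0) [heading=0, draw]
RT 90: heading 0 -> 270
PU: pen up
FD 14.1: (1.4,0) -> (1.4,-14.1) [heading=270, move]
LT 72: heading 270 -> 342
FD 5.6: (1.4,-14.1) -> (6.726,-15.83) [heading=342, move]
FD 3.2: (6.726,-15.83) -> (9.769,-16.819) [heading=342, move]
PD: pen down
LT 171: heading 342 -> 153
Final: pos=(9.769,-16.819), heading=153, 1 segment(s) drawn

Answer: 9.769 -16.819 153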